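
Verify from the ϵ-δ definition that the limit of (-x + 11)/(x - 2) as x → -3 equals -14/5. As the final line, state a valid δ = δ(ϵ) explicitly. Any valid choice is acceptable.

δ = min(5/2, (25/18)ϵ)

Let ϵ > 0 be given. We want δ > 0 with 0 < |x + 3| < δ ⇒ |(-x + 11)/(x - 2) + 14/5| < ϵ.
Combining over a common denominator, (-x + 11)/(x - 2) + 14/5 = [(-x + 11)·(-5) − 14·(x - 2)] / [(-5)·(x - 2)] = -9(x + 3) / ((-5)(x - 2)).
So |(-x + 11)/(x - 2) + 14/5| = 9|x + 3| / (5·|x − 2|).
Require δ ≤ 5/2, so |x − 2| ≥ |-5| − |x + 3| > 5 − 5/2 = 5/2.
Hence |(-x + 11)/(x - 2) + 14/5| < 9|x + 3|/(5·(5/2)) = (18/25)|x + 3|, which is < ϵ once |x + 3| < (25/18)ϵ.
Take δ = min(5/2, (25/18)ϵ). Then 0 < |x + 3| < δ forces both bounds, so |(-x + 11)/(x - 2) + 14/5| < ϵ.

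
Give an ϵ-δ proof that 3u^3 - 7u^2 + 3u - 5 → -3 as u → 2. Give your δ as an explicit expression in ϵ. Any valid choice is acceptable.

Fix ϵ > 0. We want δ > 0 such that 0 < |u − 2| < δ implies |(3u^3 - 7u^2 + 3u - 5) + 3| < ϵ.
(3u^3 - 7u^2 + 3u - 5) + 3 = 3u^3 - 7u^2 + 3u - 2 = (u − 2)(3u^2 - u + 1).
So |(3u^3 - 7u^2 + 3u - 5) + 3| = |u − 2|·|3u^2 - u + 1|.
Require δ ≤ 2. Then |u − 2| < 2 gives |u| < 4, and by the triangle inequality |3u^2 - u + 1| ≤ 3·4^2 + 4 + 1 = 53.
Hence |(3u^3 - 7u^2 + 3u - 5) + 3| ≤ 53|u − 2| < ϵ provided |u − 2| < ϵ/53.
Choosing δ = min(2, ϵ/53) ensures both conditions, hence |(3u^3 - 7u^2 + 3u - 5) + 3| < ϵ.

δ = min(2, ϵ/53)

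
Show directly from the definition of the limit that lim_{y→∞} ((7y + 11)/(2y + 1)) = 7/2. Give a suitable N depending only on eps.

Fix eps > 0. We seek N > 0 such that y > N implies |(7y + 11)/(2y + 1) − (7/2)| < eps.
(7y + 11)/(2y + 1) − (7/2) = (2(7y + 11) − 7(2y + 1)) / (2(2y + 1)) = 15/(2(2y + 1)).
For y > 0 we have 2y + 1 > 2y, so |(7y + 11)/(2y + 1) − (7/2)| = 15/(2(2y + 1)) < 15/(2·2y) = (15/4)/y.
Thus |(7y + 11)/(2y + 1) − (7/2)| < eps whenever y > (15/4)/eps.
Take N = (15/4)/eps. If y > N then |(7y + 11)/(2y + 1) − (7/2)| < (15/4)/y < eps.

N = (15/4)/eps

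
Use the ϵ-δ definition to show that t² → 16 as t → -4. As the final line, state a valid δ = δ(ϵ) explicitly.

Let ϵ > 0. We seek δ > 0 with 0 < |t + 4| < δ ⇒ |t² − 16| < ϵ.
Factor: t² − 16 = (t + 4)(t - 4), so |t² − 16| = |t + 4|·|t - 4|.
Impose δ ≤ 1 so that |t| < 5; then |t - 4| ≤ 9.
Hence |t² − 16| ≤ 9|t + 4|, which is < ϵ once |t + 4| < ϵ/9.
Take δ = min(1, ϵ/9). If 0 < |t + 4| < δ then both bounds hold and |t² − 16| ≤ 9|t + 4| < 9·(ϵ/9) = ϵ.

δ = min(1, ϵ/9)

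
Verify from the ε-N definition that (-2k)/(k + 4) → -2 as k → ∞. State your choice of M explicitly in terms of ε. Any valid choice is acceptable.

M = 8/ε

Let ε > 0. For k ≥ 1, |(-2k)/(k + 4) + 2| = |8|/((k + 4)) = 8/((k + 4)).
Since k + 4 ≥ k for k ≥ 1, this is ≤ 8/(k) = 8/k.
So |(-2k)/(k + 4) + 2| < ε whenever k > 8/ε.
Take M = 8/ε. If k > M then |(-2k)/(k + 4) + 2| ≤ 8/k < ε.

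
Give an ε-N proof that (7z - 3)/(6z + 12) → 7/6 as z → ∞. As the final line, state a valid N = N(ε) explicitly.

N = (17/6)/ε

Fix ε > 0. We seek N > 0 such that z > N implies |(7z - 3)/(6z + 12) − (7/6)| < ε.
(7z - 3)/(6z + 12) − (7/6) = (6(7z - 3) − 7(6z + 12)) / (6(6z + 12)) = -102/(6(6z + 12)).
For z > 0 we have 6z + 12 > 6z, so |(7z - 3)/(6z + 12) − (7/6)| = 102/(6(6z + 12)) < 102/(6·6z) = (17/6)/z.
Thus |(7z - 3)/(6z + 12) − (7/6)| < ε whenever z > (17/6)/ε.
Take N = (17/6)/ε. If z > N then |(7z - 3)/(6z + 12) − (7/6)| < (17/6)/z < ε.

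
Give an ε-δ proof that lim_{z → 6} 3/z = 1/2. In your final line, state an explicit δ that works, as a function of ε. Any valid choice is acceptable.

Let ε > 0 be given. We seek δ > 0 such that 0 < |z − 6| < δ implies |3/z − (1/2)| < ε.
|3/z − (1/2)| = 3·|6 − z|/(6·|z|) = 3|z − 6|/(6|z|).
Restrict δ ≤ 3. Then |z − 6| < 3 gives |z| > 3, so 6|z| > 18.
Then |3/z − (1/2)| < 3|z − 6|/18, which is < ε when |z − 6| < 6ε.
Take δ = min(3, 6ε). Then 0 < |z − 6| < δ gives both |z − 6| < 3 and |z − 6| < 6ε, so |3/z − (1/2)| < ε.

δ = min(3, 6ε)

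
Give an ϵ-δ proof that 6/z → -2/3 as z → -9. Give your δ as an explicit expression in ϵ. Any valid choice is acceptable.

δ = min(9/2, (27/4)ϵ)

Let ϵ > 0 be given. We seek δ > 0 such that 0 < |z + 9| < δ implies |6/z + 2/3| < ϵ.
|6/z + 2/3| = 6·|-9 − z|/(9·|z|) = 6|z + 9|/(9|z|).
Require δ ≤ 9/2 so that |z| > 9 − 9/2 = 9/2, hence 9|z| > 81/2.
Then |6/z + 2/3| < 6|z + 9|/(81/2), which is < ϵ when |z + 9| < (27/4)ϵ.
Take δ = min(9/2, (27/4)ϵ). Then 0 < |z + 9| < δ gives both |z + 9| < 9/2 and |z + 9| < (27/4)ϵ, so |6/z + 2/3| < ϵ.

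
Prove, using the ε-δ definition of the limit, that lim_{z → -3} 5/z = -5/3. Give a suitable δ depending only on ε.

Let ε > 0. We seek δ > 0 such that 0 < |z + 3| < δ implies |5/z + 5/3| < ε.
|5/z + 5/3| = 5·|-3 − z|/(3·|z|) = 5|z + 3|/(3|z|).
Restrict δ ≤ 3/2. Then |z + 3| < 3/2 gives |z| > 3/2, so 3|z| > 9/2.
Then |5/z + 5/3| < 5|z + 3|/(9/2), which is < ε when |z + 3| < (9/10)ε.
Take δ = min(3/2, (9/10)ε). Then 0 < |z + 3| < δ gives both |z + 3| < 3/2 and |z + 3| < (9/10)ε, so |5/z + 5/3| < ε.

δ = min(3/2, (9/10)ε)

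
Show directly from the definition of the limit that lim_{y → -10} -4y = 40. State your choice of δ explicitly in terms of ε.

δ = ε/4

Fix ε > 0. We need δ > 0 so that 0 < |y + 10| < δ implies |(-4y) − 40| < ε.
Since (-4y) − 40 = -4(y + 10), we have |(-4y) − 40| = 4|y + 10|.
Thus it suffices that |y + 10| < ε/4.
Choosing δ = ε/4 gives |(-4y) − 40| = 4|y + 10| < ε whenever |y + 10| < δ.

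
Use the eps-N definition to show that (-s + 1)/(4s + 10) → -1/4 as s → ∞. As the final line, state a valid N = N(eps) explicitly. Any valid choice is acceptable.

N = (7/8)/eps

Let eps > 0. We seek N > 0 such that s > N implies |(-s + 1)/(4s + 10) + 1/4| < eps.
(-s + 1)/(4s + 10) + 1/4 = (4(-s + 1) − (-1)(4s + 10)) / (4(4s + 10)) = 14/(4(4s + 10)).
For s > 0 we have 4s + 10 > 4s, so |(-s + 1)/(4s + 10) + 1/4| = 14/(4(4s + 10)) < 14/(4·4s) = (7/8)/s.
Thus |(-s + 1)/(4s + 10) + 1/4| < eps whenever s > (7/8)/eps.
Take N = (7/8)/eps. If s > N then |(-s + 1)/(4s + 10) + 1/4| < (7/8)/s < eps.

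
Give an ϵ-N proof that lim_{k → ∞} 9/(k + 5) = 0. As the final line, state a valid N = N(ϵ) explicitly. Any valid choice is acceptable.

Fix ϵ > 0. For k ≥ 1, |9/(k + 5) − 0| = 9/(k + 5) ≤ 9/k.
We need 9/k < ϵ, i.e. k > 9/ϵ.
Take N = 9/ϵ. If k > N then |9/(k + 5)| ≤ 9/k < ϵ.

N = 9/ϵ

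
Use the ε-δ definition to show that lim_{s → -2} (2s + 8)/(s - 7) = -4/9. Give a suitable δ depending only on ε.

Suppose ε > 0. We want δ > 0 with 0 < |s + 2| < δ ⇒ |(2s + 8)/(s - 7) + 4/9| < ε.
Combining over a common denominator, (2s + 8)/(s - 7) + 4/9 = [(2s + 8)·(-9) − 4·(s - 7)] / [(-9)·(s - 7)] = -22(s + 2) / ((-9)(s - 7)).
So |(2s + 8)/(s - 7) + 4/9| = 22|s + 2| / (9·|s − 7|).
Require δ ≤ 9/2, so |s − 7| ≥ |-9| − |s + 2| > 9 − 9/2 = 9/2.
Hence |(2s + 8)/(s - 7) + 4/9| < 22|s + 2|/(9·(9/2)) = (44/81)|s + 2|, which is < ε once |s + 2| < (81/44)ε.
Take δ = min(9/2, (81/44)ε). Then 0 < |s + 2| < δ forces both bounds, so |(2s + 8)/(s - 7) + 4/9| < ε.

δ = min(9/2, (81/44)ε)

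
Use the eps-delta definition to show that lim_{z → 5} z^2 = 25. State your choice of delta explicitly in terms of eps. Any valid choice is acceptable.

delta = min(1, eps/11)

Fix eps > 0. We seek delta > 0 with 0 < |z − 5| < delta ⇒ |z^2 − 25| < eps.
Factor: z^2 − 25 = (z − 5)(z + 5), so |z^2 − 25| = |z − 5|·|z + 5|.
Impose delta ≤ 1 so that |z| < 6; then |z + 5| ≤ 11.
Hence |z^2 − 25| ≤ 11|z − 5|, which is < eps once |z − 5| < eps/11.
Take delta = min(1, eps/11). If 0 < |z − 5| < delta then both bounds hold and |z^2 − 25| ≤ 11|z − 5| < 11·(eps/11) = eps.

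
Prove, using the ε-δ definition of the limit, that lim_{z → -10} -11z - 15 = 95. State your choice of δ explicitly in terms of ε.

δ = ε/11

Let ε > 0. We need δ > 0 so that 0 < |z + 10| < δ implies |(-11z - 15) − 95| < ε.
|(-11z - 15) − 95| = |-11z - 110| = 11|z + 10|.
So 11|z + 10| < ε exactly when |z + 10| < ε/11.
Take δ = ε/11. If 0 < |z + 10| < δ then |(-11z - 15) − 95| = 11|z + 10| < 11·(ε/11) = ε.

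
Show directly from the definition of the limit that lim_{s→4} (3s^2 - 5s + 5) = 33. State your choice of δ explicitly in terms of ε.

δ = min(1, ε/22)

Fix ε > 0. We want δ > 0 such that 0 < |s − 4| < δ implies |(3s^2 - 5s + 5) − 33| < ε.
(3s^2 - 5s + 5) − 33 = 3s^2 - 5s - 28 = (s − 4)(3s + 7).
So |(3s^2 - 5s + 5) − 33| = |s − 4|·|3s + 7|.
Require δ ≤ 1. Then |s − 4| < 1 gives |s| < 5, and by the triangle inequality |3s + 7| ≤ 3·5 + 7 = 22.
Hence |(3s^2 - 5s + 5) − 33| ≤ 22|s − 4| < ε provided |s − 4| < ε/22.
Take δ = min(1, ε/22). Then 0 < |s − 4| < δ gives both |s − 4| < 1 and |s − 4| < ε/22, so |(3s^2 - 5s + 5) − 33| < ε.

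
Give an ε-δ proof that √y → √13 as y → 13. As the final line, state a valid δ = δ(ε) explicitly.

δ = min(13, √13·ε)

Let ε > 0 be given. We want δ > 0 such that 0 < |y − 13| < δ implies |√y − √13| < ε.
Rationalise: √y − √13 = (y − 13)/(√y + √13), so |√y − √13| = |y − 13|/(√y + √13).
Restrict δ ≤ 13 so that |y − 13| < 13 forces y > 0, and then √y + √13 > √13.
Hence |√y − √13| < |y − 13|/√13, which is < ε once |y − 13| < √13·ε.
Take δ = min(13, √13·ε). If 0 < |y − 13| < δ then y > 0 and |√y − √13| < |y − 13|/√13 < ε.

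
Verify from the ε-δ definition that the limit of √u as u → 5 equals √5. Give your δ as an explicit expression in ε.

δ = min(5, √5·ε)

Suppose ε > 0. We want δ > 0 such that 0 < |u − 5| < δ implies |√u − √5| < ε.
Rationalise: √u − √5 = (u − 5)/(√u + √5), so |√u − √5| = |u − 5|/(√u + √5).
Restrict δ ≤ 5 so that |u − 5| < 5 forces u > 0, and then √u + √5 > √5.
Hence |√u − √5| < |u − 5|/√5, which is < ε once |u − 5| < √5·ε.
Take δ = min(5, √5·ε). If 0 < |u − 5| < δ then u > 0 and |√u − √5| < |u − 5|/√5 < ε.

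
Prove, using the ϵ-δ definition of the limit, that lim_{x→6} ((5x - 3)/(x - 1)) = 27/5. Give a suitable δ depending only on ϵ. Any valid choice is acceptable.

Let ϵ > 0 be given. We want δ > 0 with 0 < |x − 6| < δ ⇒ |(5x - 3)/(x - 1) − (27/5)| < ϵ.
Combining over a common denominator, (5x - 3)/(x - 1) − (27/5) = [(5x - 3)·5 − 27·(x - 1)] / [5·(x - 1)] = -2(x − 6) / (5(x - 1)).
So |(5x - 3)/(x - 1) − (27/5)| = 2|x − 6| / (5·|x − 1|).
Restrict δ ≤ 5/2. Then |x − 6| < 5/2 gives |x − 1| = |(x − 6) + 5| ≥ 5 − 5/2 = 5/2.
Hence |(5x - 3)/(x - 1) − (27/5)| < 2|x − 6|/(5·(5/2)) = (4/25)|x − 6|, which is < ϵ once |x − 6| < (25/4)ϵ.
Take δ = min(5/2, (25/4)ϵ). Then 0 < |x − 6| < δ forces both bounds, so |(5x - 3)/(x - 1) − (27/5)| < ϵ.

δ = min(5/2, (25/4)ϵ)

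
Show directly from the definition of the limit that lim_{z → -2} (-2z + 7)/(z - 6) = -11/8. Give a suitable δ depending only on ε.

Let ε > 0. We want δ > 0 with 0 < |z + 2| < δ ⇒ |(-2z + 7)/(z - 6) + 11/8| < ε.
Combining over a common denominator, (-2z + 7)/(z - 6) + 11/8 = [(-2z + 7)·(-8) − 11·(z - 6)] / [(-8)·(z - 6)] = 5(z + 2) / ((-8)(z - 6)).
So |(-2z + 7)/(z - 6) + 11/8| = 5|z + 2| / (8·|z − 6|).
Restrict δ ≤ 4. Then |z + 2| < 4 gives |z − 6| = |(z + 2) + (-8)| ≥ 8 − 4 = 4.
Hence |(-2z + 7)/(z - 6) + 11/8| < 5|z + 2|/(8·4) = (5/32)|z + 2|, which is < ε once |z + 2| < (32/5)ε.
Take δ = min(4, (32/5)ε). Then 0 < |z + 2| < δ forces both bounds, so |(-2z + 7)/(z - 6) + 11/8| < ε.

δ = min(4, (32/5)ε)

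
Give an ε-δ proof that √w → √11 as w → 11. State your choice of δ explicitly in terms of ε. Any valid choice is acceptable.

δ = min(11, √11·ε)

Suppose ε > 0. We want δ > 0 such that 0 < |w − 11| < δ implies |√w − √11| < ε.
Multiplying by the conjugate, |√w − √11| = |w − 11|/(√w + √11).
Restrict δ ≤ 11 so that |w − 11| < 11 forces w > 0, and then √w + √11 > √11.
Hence |√w − √11| < |w − 11|/√11, which is < ε once |w − 11| < √11·ε.
Take δ = min(11, √11·ε). If 0 < |w − 11| < δ then w > 0 and |√w − √11| < |w − 11|/√11 < ε.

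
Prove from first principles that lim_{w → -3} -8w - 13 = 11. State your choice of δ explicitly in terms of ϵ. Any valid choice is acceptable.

δ = ϵ/8

Let ϵ > 0. We need δ > 0 so that 0 < |w + 3| < δ implies |(-8w - 13) − 11| < ϵ.
Since (-8w - 13) − 11 = -8(w + 3), we have |(-8w - 13) − 11| = 8|w + 3|.
So 8|w + 3| < ϵ exactly when |w + 3| < ϵ/8.
Choosing δ = ϵ/8 gives |(-8w - 13) − 11| = 8|w + 3| < ϵ whenever |w + 3| < δ.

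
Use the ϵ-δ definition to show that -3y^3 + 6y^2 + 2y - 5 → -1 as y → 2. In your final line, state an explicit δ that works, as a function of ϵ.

δ = min(1, ϵ/29)

Let ϵ > 0 be given. We want δ > 0 such that 0 < |y − 2| < δ implies |(-3y^3 + 6y^2 + 2y - 5) + 1| < ϵ.
(-3y^3 + 6y^2 + 2y - 5) + 1 = -3y^3 + 6y^2 + 2y - 4 = (y − 2)(-3y^2 + 2).
So |(-3y^3 + 6y^2 + 2y - 5) + 1| = |y − 2|·|-3y^2 + 2|.
Require δ ≤ 1. Then |y − 2| < 1 gives |y| < 3, and by the triangle inequality |-3y^2 + 2| ≤ 3·3^2 + 2 = 29.
Hence |(-3y^3 + 6y^2 + 2y - 5) + 1| ≤ 29|y − 2| < ϵ provided |y − 2| < ϵ/29.
Take δ = min(1, ϵ/29). Then 0 < |y − 2| < δ gives both |y − 2| < 1 and |y − 2| < ϵ/29, so |(-3y^3 + 6y^2 + 2y - 5) + 1| < ϵ.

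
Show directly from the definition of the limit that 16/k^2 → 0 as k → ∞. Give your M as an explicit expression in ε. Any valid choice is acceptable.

Let ε > 0 be given. For k ≥ 1, |16/k^2 − 0| = 16/k^2.
16/k^2 < ε ⇔ k^2 > 16/ε ⇔ k > (16/ε)^{1/2}.
Take M = (16/ε)^{1/2}. Then k > M implies 16/k^2 < ε.

M = (16/ε)^{1/2}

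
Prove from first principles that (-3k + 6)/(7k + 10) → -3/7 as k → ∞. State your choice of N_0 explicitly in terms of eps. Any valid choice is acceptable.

Fix eps > 0. For k ≥ 1, |(-3k + 6)/(7k + 10) + 3/7| = |72|/(7(7k + 10)) = 72/(7(7k + 10)).
Since 7k + 10 ≥ 7k for k ≥ 1, this is ≤ 72/(7·7k) = (72/49)/k.
So |(-3k + 6)/(7k + 10) + 3/7| < eps whenever k > (72/49)/eps.
Take N_0 = (72/49)/eps. If k > N_0 then |(-3k + 6)/(7k + 10) + 3/7| ≤ (72/49)/k < eps.

N_0 = (72/49)/eps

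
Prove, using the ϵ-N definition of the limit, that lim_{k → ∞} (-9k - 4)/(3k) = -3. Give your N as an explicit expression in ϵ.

Let ϵ > 0. For k ≥ 1, |(-9k - 4)/(3k) + 3| = |-12|/(3(3k)) = 12/(3(3k)).
Since 3k ≥ 3k for k ≥ 1, this is ≤ 12/(3·3k) = (4/3)/k.
So |(-9k - 4)/(3k) + 3| < ϵ whenever k > (4/3)/ϵ.
Take N = (4/3)/ϵ. If k > N then |(-9k - 4)/(3k) + 3| ≤ (4/3)/k < ϵ.

N = (4/3)/ϵ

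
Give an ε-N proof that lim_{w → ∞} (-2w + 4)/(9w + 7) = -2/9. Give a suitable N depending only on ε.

N = (50/81)/ε

Suppose ε > 0. We seek N > 0 such that w > N implies |(-2w + 4)/(9w + 7) + 2/9| < ε.
(-2w + 4)/(9w + 7) + 2/9 = (9(-2w + 4) − (-2)(9w + 7)) / (9(9w + 7)) = 50/(9(9w + 7)).
For w > 0 we have 9w + 7 > 9w, so |(-2w + 4)/(9w + 7) + 2/9| = 50/(9(9w + 7)) < 50/(9·9w) = (50/81)/w.
Thus |(-2w + 4)/(9w + 7) + 2/9| < ε whenever w > (50/81)/ε.
Take N = (50/81)/ε. If w > N then |(-2w + 4)/(9w + 7) + 2/9| < (50/81)/w < ε.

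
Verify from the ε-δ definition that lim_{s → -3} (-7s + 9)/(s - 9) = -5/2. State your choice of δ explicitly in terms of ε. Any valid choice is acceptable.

Suppose ε > 0. We want δ > 0 with 0 < |s + 3| < δ ⇒ |(-7s + 9)/(s - 9) + 5/2| < ε.
Combining over a common denominator, (-7s + 9)/(s - 9) + 5/2 = [(-7s + 9)·(-12) − 30·(s - 9)] / [(-12)·(s - 9)] = 54(s + 3) / ((-12)(s - 9)).
So |(-7s + 9)/(s - 9) + 5/2| = 54|s + 3| / (12·|s − 9|).
Require δ ≤ 6, so |s − 9| ≥ |-12| − |s + 3| > 12 − 6 = 6.
Hence |(-7s + 9)/(s - 9) + 5/2| < 54|s + 3|/(12·6) = (3/4)|s + 3|, which is < ε once |s + 3| < (4/3)ε.
Take δ = min(6, (4/3)ε). Then 0 < |s + 3| < δ forces both bounds, so |(-7s + 9)/(s - 9) + 5/2| < ε.

δ = min(6, (4/3)ε)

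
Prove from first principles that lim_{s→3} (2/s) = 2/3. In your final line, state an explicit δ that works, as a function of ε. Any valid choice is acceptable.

Let ε > 0 be given. We seek δ > 0 such that 0 < |s − 3| < δ implies |2/s − (2/3)| < ε.
|2/s − (2/3)| = 2·|3 − s|/(3·|s|) = 2|s − 3|/(3|s|).
Require δ ≤ 3/2 so that |s| > 3 − 3/2 = 3/2, hence 3|s| > 9/2.
Then |2/s − (2/3)| < 2|s − 3|/(9/2), which is < ε when |s − 3| < (9/4)ε.
Take δ = min(3/2, (9/4)ε). Then 0 < |s − 3| < δ gives both |s − 3| < 3/2 and |s − 3| < (9/4)ε, so |2/s − (2/3)| < ε.

δ = min(3/2, (9/4)ε)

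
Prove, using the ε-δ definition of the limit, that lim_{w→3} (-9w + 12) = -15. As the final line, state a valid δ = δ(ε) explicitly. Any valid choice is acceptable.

Let ε > 0 be given. We need δ > 0 so that 0 < |w − 3| < δ implies |(-9w + 12) + 15| < ε.
|(-9w + 12) + 15| = |-9w + 27| = 9|w − 3|.
So 9|w − 3| < ε exactly when |w − 3| < ε/9.
Take δ = ε/9. If 0 < |w − 3| < δ then |(-9w + 12) + 15| = 9|w − 3| < 9·(ε/9) = ε.

δ = ε/9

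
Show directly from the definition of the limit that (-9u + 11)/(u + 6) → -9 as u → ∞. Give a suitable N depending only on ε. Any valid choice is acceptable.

N = 65/ε

Suppose ε > 0. We seek N > 0 such that u > N implies |(-9u + 11)/(u + 6) + 9| < ε.
(-9u + 11)/(u + 6) + 9 = ((-9u + 11) − (-9)(u + 6)) / ((u + 6)) = 65/((u + 6)).
For u > 0 we have u + 6 > u, so |(-9u + 11)/(u + 6) + 9| = 65/((u + 6)) < 65/(u) = 65/u.
Thus |(-9u + 11)/(u + 6) + 9| < ε whenever u > 65/ε.
Take N = 65/ε. If u > N then |(-9u + 11)/(u + 6) + 9| < 65/u < ε.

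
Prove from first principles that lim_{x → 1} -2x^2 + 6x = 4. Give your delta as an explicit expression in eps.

Suppose eps > 0. We want delta > 0 such that 0 < |x − 1| < delta implies |(-2x^2 + 6x) − 4| < eps.
(-2x^2 + 6x) − 4 = -2x^2 + 6x - 4 = (x − 1)(-2x + 4).
So |(-2x^2 + 6x) − 4| = |x − 1|·|-2x + 4|.
Require delta ≤ 1. Then |x − 1| < 1 gives |x| < 2, and by the triangle inequality |-2x + 4| ≤ 2·2 + 4 = 8.
Hence |(-2x^2 + 6x) − 4| ≤ 8|x − 1| < eps provided |x − 1| < eps/8.
Choosing delta = min(1, eps/8) ensures both conditions, hence |(-2x^2 + 6x) − 4| < eps.

delta = min(1, eps/8)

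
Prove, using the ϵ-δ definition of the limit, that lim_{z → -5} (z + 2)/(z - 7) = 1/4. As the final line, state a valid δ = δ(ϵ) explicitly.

δ = min(6, 8ϵ)

Fix ϵ > 0. We want δ > 0 with 0 < |z + 5| < δ ⇒ |(z + 2)/(z - 7) − (1/4)| < ϵ.
Combining over a common denominator, (z + 2)/(z - 7) − (1/4) = [(z + 2)·(-12) − (-3)·(z - 7)] / [(-12)·(z - 7)] = -9(z + 5) / ((-12)(z - 7)).
So |(z + 2)/(z - 7) − (1/4)| = 9|z + 5| / (12·|z − 7|).
Restrict δ ≤ 6. Then |z + 5| < 6 gives |z − 7| = |(z + 5) + (-12)| ≥ 12 − 6 = 6.
Hence |(z + 2)/(z - 7) − (1/4)| < 9|z + 5|/(12·6) = (1/8)|z + 5|, which is < ϵ once |z + 5| < 8ϵ.
Take δ = min(6, 8ϵ). Then 0 < |z + 5| < δ forces both bounds, so |(z + 2)/(z - 7) − (1/4)| < ϵ.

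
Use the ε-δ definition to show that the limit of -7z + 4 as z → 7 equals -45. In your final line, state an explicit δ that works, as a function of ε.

δ = ε/7

Fix ε > 0. We need δ > 0 so that 0 < |z − 7| < δ implies |(-7z + 4) + 45| < ε.
|(-7z + 4) + 45| = |-7z + 49| = 7|z − 7|.
Thus it suffices that |z − 7| < ε/7.
Take δ = ε/7. If 0 < |z − 7| < δ then |(-7z + 4) + 45| = 7|z − 7| < 7·(ε/7) = ε.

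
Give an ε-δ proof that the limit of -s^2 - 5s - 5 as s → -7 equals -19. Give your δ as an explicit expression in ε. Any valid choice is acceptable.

Suppose ε > 0. We want δ > 0 such that 0 < |s + 7| < δ implies |(-s^2 - 5s - 5) + 19| < ε.
(-s^2 - 5s - 5) + 19 = -s^2 - 5s + 14 = (s + 7)(-s + 2).
So |(-s^2 - 5s - 5) + 19| = |s + 7|·|-s + 2|.
Assume first that |s + 7| < 1, so |s| < 8. Then |-s + 2| ≤ 8 + 2 = 10.
Hence |(-s^2 - 5s - 5) + 19| ≤ 10|s + 7| < ε provided |s + 7| < ε/10.
Choosing δ = min(1, ε/10) ensures both conditions, hence |(-s^2 - 5s - 5) + 19| < ε.

δ = min(1, ε/10)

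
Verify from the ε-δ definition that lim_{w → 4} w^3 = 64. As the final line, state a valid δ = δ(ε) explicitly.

δ = min(2, ε/76)

Fix ε > 0. We seek δ > 0 with 0 < |w − 4| < δ ⇒ |w^3 − 64| < ε.
Factor: w^3 − 64 = (w − 4)(w^2 + 4w + 16), so |w^3 − 64| = |w − 4|·|w^2 + 4w + 16|.
Restrict δ ≤ 2. Then |w − 4| < 2 gives |w| < 6, so by the triangle inequality |w^2 + 4w + 16| ≤ 6^2 + 4·6 + 16 = 76.
Hence |w^3 − 64| ≤ 76|w − 4|, which is < ε once |w − 4| < ε/76.
Take δ = min(2, ε/76). If 0 < |w − 4| < δ then both bounds hold and |w^3 − 64| ≤ 76|w − 4| < 76·(ε/76) = ε.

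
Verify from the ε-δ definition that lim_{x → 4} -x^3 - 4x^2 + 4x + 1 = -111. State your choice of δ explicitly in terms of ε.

δ = min(2, ε/112)

Let ε > 0. We want δ > 0 such that 0 < |x − 4| < δ implies |(-x^3 - 4x^2 + 4x + 1) + 111| < ε.
(-x^3 - 4x^2 + 4x + 1) + 111 = -x^3 - 4x^2 + 4x + 112 = (x − 4)(-x^2 - 8x - 28).
So |(-x^3 - 4x^2 + 4x + 1) + 111| = |x − 4|·|-x^2 - 8x - 28|.
Assume first that |x − 4| < 2, so |x| < 6. Then |-x^2 - 8x - 28| ≤ 6^2 + 8·6 + 28 = 112.
Hence |(-x^3 - 4x^2 + 4x + 1) + 111| ≤ 112|x − 4| < ε provided |x − 4| < ε/112.
Take δ = min(2, ε/112). Then 0 < |x − 4| < δ gives both |x − 4| < 2 and |x − 4| < ε/112, so |(-x^3 - 4x^2 + 4x + 1) + 111| < ε.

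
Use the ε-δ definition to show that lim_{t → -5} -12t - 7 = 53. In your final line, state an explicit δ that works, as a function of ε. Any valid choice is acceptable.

δ = ε/12

Let ε > 0. We need δ > 0 so that 0 < |t + 5| < δ implies |(-12t - 7) − 53| < ε.
Since (-12t - 7) − 53 = -12(t + 5), we have |(-12t - 7) − 53| = 12|t + 5|.
So 12|t + 5| < ε exactly when |t + 5| < ε/12.
Take δ = ε/12. If 0 < |t + 5| < δ then |(-12t - 7) − 53| = 12|t + 5| < 12·(ε/12) = ε.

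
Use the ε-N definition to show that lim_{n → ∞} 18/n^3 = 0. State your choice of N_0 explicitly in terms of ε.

N_0 = (18/ε)^{1/3}

Let ε > 0. For n ≥ 1, |18/n^3 − 0| = 18/n^3.
18/n^3 < ε ⇔ n^3 > 18/ε ⇔ n > (18/ε)^{1/3}.
Take N_0 = (18/ε)^{1/3}. Then n > N_0 implies 18/n^3 < ε.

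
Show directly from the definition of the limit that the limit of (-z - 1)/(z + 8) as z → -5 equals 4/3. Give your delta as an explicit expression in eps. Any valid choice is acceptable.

Let eps > 0 be given. We want delta > 0 with 0 < |z + 5| < delta ⇒ |(-z - 1)/(z + 8) − (4/3)| < eps.
Combining over a common denominator, (-z - 1)/(z + 8) − (4/3) = [(-z - 1)·3 − 4·(z + 8)] / [3·(z + 8)] = -7(z + 5) / (3(z + 8)).
So |(-z - 1)/(z + 8) − (4/3)| = 7|z + 5| / (3·|z + 8|).
Restrict delta ≤ 3/2. Then |z + 5| < 3/2 gives |z + 8| = |(z + 5) + 3| ≥ 3 − 3/2 = 3/2.
Hence |(-z - 1)/(z + 8) − (4/3)| < 7|z + 5|/(3·(3/2)) = (14/9)|z + 5|, which is < eps once |z + 5| < (9/14)eps.
Take delta = min(3/2, (9/14)eps). Then 0 < |z + 5| < delta forces both bounds, so |(-z - 1)/(z + 8) − (4/3)| < eps.

delta = min(3/2, (9/14)eps)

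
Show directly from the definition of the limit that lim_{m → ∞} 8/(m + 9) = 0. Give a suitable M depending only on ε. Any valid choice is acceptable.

Let ε > 0. For m ≥ 1, |8/(m + 9) − 0| = 8/(m + 9) ≤ 8/m.
We need 8/m < ε, i.e. m > 8/ε.
Take M = 8/ε. If m > M then |8/(m + 9)| ≤ 8/m < ε.

M = 8/ε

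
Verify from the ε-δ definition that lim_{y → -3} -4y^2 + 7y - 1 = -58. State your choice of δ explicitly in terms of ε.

Fix ε > 0. We want δ > 0 such that 0 < |y + 3| < δ implies |(-4y^2 + 7y - 1) + 58| < ε.
(-4y^2 + 7y - 1) + 58 = -4y^2 + 7y + 57 = (y + 3)(-4y + 19).
So |(-4y^2 + 7y - 1) + 58| = |y + 3|·|-4y + 19|.
Require δ ≤ 2. Then |y + 3| < 2 gives |y| < 5, and by the triangle inequality |-4y + 19| ≤ 4·5 + 19 = 39.
Hence |(-4y^2 + 7y - 1) + 58| ≤ 39|y + 3| < ε provided |y + 3| < ε/39.
Take δ = min(2, ε/39). Then 0 < |y + 3| < δ gives both |y + 3| < 2 and |y + 3| < ε/39, so |(-4y^2 + 7y - 1) + 58| < ε.

δ = min(2, ε/39)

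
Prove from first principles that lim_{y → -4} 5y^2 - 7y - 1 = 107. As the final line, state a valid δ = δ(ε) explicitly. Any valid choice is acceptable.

Fix ε > 0. We want δ > 0 such that 0 < |y + 4| < δ implies |(5y^2 - 7y - 1) − 107| < ε.
(5y^2 - 7y - 1) − 107 = 5y^2 - 7y - 108 = (y + 4)(5y - 27).
So |(5y^2 - 7y - 1) − 107| = |y + 4|·|5y - 27|.
Require δ ≤ 1. Then |y + 4| < 1 gives |y| < 5, and by the triangle inequality |5y - 27| ≤ 5·5 + 27 = 52.
Hence |(5y^2 - 7y - 1) − 107| ≤ 52|y + 4| < ε provided |y + 4| < ε/52.
Choosing δ = min(1, ε/52) ensures both conditions, hence |(5y^2 - 7y - 1) − 107| < ε.

δ = min(1, ε/52)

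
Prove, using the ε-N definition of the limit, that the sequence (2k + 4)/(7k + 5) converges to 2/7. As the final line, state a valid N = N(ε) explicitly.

Let ε > 0. For k ≥ 1, |(2k + 4)/(7k + 5) − (2/7)| = |18|/(7(7k + 5)) = 18/(7(7k + 5)).
Since 7k + 5 ≥ 7k for k ≥ 1, this is ≤ 18/(7·7k) = (18/49)/k.
So |(2k + 4)/(7k + 5) − (2/7)| < ε whenever k > (18/49)/ε.
Take N = (18/49)/ε. If k > N then |(2k + 4)/(7k + 5) − (2/7)| ≤ (18/49)/k < ε.

N = (18/49)/ε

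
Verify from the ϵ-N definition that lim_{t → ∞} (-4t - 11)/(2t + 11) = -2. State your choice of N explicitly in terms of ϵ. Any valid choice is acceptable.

N = (11/2)/ϵ

Let ϵ > 0. We seek N > 0 such that t > N implies |(-4t - 11)/(2t + 11) + 2| < ϵ.
(-4t - 11)/(2t + 11) + 2 = (2(-4t - 11) − (-4)(2t + 11)) / (2(2t + 11)) = 22/(2(2t + 11)).
For t > 0 we have 2t + 11 > 2t, so |(-4t - 11)/(2t + 11) + 2| = 22/(2(2t + 11)) < 22/(2·2t) = (11/2)/t.
Thus |(-4t - 11)/(2t + 11) + 2| < ϵ whenever t > (11/2)/ϵ.
Take N = (11/2)/ϵ. If t > N then |(-4t - 11)/(2t + 11) + 2| < (11/2)/t < ϵ.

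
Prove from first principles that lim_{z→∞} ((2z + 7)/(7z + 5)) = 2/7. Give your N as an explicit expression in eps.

N = (39/49)/eps

Let eps > 0 be given. We seek N > 0 such that z > N implies |(2z + 7)/(7z + 5) − (2/7)| < eps.
(2z + 7)/(7z + 5) − (2/7) = (7(2z + 7) − 2(7z + 5)) / (7(7z + 5)) = 39/(7(7z + 5)).
For z > 0 we have 7z + 5 > 7z, so |(2z + 7)/(7z + 5) − (2/7)| = 39/(7(7z + 5)) < 39/(7·7z) = (39/49)/z.
Thus |(2z + 7)/(7z + 5) − (2/7)| < eps whenever z > (39/49)/eps.
Take N = (39/49)/eps. If z > N then |(2z + 7)/(7z + 5) − (2/7)| < (39/49)/z < eps.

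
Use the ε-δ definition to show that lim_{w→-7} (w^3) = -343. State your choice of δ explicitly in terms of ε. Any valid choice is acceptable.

δ = min(1, ε/169)

Let ε > 0 be given. We seek δ > 0 with 0 < |w + 7| < δ ⇒ |w^3 + 343| < ε.
Factor: w^3 + 343 = (w + 7)(w^2 - 7w + 49), so |w^3 + 343| = |w + 7|·|w^2 - 7w + 49|.
Restrict δ ≤ 1. Then |w + 7| < 1 gives |w| < 8, so by the triangle inequality |w^2 - 7w + 49| ≤ 8^2 + 7·8 + 49 = 169.
Hence |w^3 + 343| ≤ 169|w + 7|, which is < ε once |w + 7| < ε/169.
Take δ = min(1, ε/169). If 0 < |w + 7| < δ then both bounds hold and |w^3 + 343| ≤ 169|w + 7| < 169·(ε/169) = ε.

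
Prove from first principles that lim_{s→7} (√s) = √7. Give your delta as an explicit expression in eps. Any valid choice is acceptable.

delta = min(7, √7·eps)

Fix eps > 0. We want delta > 0 such that 0 < |s − 7| < delta implies |√s − √7| < eps.
Multiplying by the conjugate, |√s − √7| = |s − 7|/(√s + √7).
Restrict delta ≤ 7 so that |s − 7| < 7 forces s > 0, and then √s + √7 > √7.
Hence |√s − √7| < |s − 7|/√7, which is < eps once |s − 7| < √7·eps.
Take delta = min(7, √7·eps). If 0 < |s − 7| < delta then s > 0 and |√s − √7| < |s − 7|/√7 < eps.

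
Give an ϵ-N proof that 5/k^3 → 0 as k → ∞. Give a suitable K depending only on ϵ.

K = (5/ϵ)^{1/3}

Suppose ϵ > 0. For k ≥ 1, |5/k^3 − 0| = 5/k^3.
5/k^3 < ϵ ⇔ k^3 > 5/ϵ ⇔ k > (5/ϵ)^{1/3}.
Take K = (5/ϵ)^{1/3}. Then k > K implies 5/k^3 < ϵ.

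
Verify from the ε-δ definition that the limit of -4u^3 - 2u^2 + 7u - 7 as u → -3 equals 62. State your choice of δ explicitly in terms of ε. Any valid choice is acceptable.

Let ε > 0 be given. We want δ > 0 such that 0 < |u + 3| < δ implies |(-4u^3 - 2u^2 + 7u - 7) − 62| < ε.
(-4u^3 - 2u^2 + 7u - 7) − 62 = -4u^3 - 2u^2 + 7u - 69 = (u + 3)(-4u^2 + 10u - 23).
So |(-4u^3 - 2u^2 + 7u - 7) − 62| = |u + 3|·|-4u^2 + 10u - 23|.
Require δ ≤ 2. Then |u + 3| < 2 gives |u| < 5, and by the triangle inequality |-4u^2 + 10u - 23| ≤ 4·5^2 + 10·5 + 23 = 173.
Hence |(-4u^3 - 2u^2 + 7u - 7) − 62| ≤ 173|u + 3| < ε provided |u + 3| < ε/173.
Choosing δ = min(2, ε/173) ensures both conditions, hence |(-4u^3 - 2u^2 + 7u - 7) − 62| < ε.

δ = min(2, ε/173)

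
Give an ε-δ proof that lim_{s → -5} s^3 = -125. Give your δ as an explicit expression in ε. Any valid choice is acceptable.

δ = min(1, ε/91)

Let ε > 0. We seek δ > 0 with 0 < |s + 5| < δ ⇒ |s^3 + 125| < ε.
Factor: s^3 + 125 = (s + 5)(s^2 - 5s + 25), so |s^3 + 125| = |s + 5|·|s^2 - 5s + 25|.
Impose δ ≤ 1 so that |s| < 6; then |s^2 - 5s + 25| ≤ 91.
Hence |s^3 + 125| ≤ 91|s + 5|, which is < ε once |s + 5| < ε/91.
Take δ = min(1, ε/91). If 0 < |s + 5| < δ then both bounds hold and |s^3 + 125| ≤ 91|s + 5| < 91·(ε/91) = ε.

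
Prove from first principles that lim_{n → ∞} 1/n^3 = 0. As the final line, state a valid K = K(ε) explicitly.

K = (1/ε)^{1/3}

Let ε > 0. For n ≥ 1, |1/n^3 − 0| = 1/n^3.
1/n^3 < ε ⇔ n^3 > 1/ε ⇔ n > (1/ε)^{1/3}.
Take K = (1/ε)^{1/3}. Then n > K implies 1/n^3 < ε.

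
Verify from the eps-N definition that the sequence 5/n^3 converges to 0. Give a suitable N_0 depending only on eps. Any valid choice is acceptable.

Fix eps > 0. For n ≥ 1, |5/n^3 − 0| = 5/n^3.
5/n^3 < eps ⇔ n^3 > 5/eps ⇔ n > (5/eps)^{1/3}.
Take N_0 = (5/eps)^{1/3}. Then n > N_0 implies 5/n^3 < eps.

N_0 = (5/eps)^{1/3}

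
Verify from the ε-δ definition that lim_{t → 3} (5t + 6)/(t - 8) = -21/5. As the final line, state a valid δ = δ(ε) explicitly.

Let ε > 0. We want δ > 0 with 0 < |t − 3| < δ ⇒ |(5t + 6)/(t - 8) + 21/5| < ε.
Combining over a common denominator, (5t + 6)/(t - 8) + 21/5 = [(5t + 6)·(-5) − 21·(t - 8)] / [(-5)·(t - 8)] = -46(t − 3) / ((-5)(t - 8)).
So |(5t + 6)/(t - 8) + 21/5| = 46|t − 3| / (5·|t − 8|).
Restrict δ ≤ 5/2. Then |t − 3| < 5/2 gives |t − 8| = |(t − 3) + (-5)| ≥ 5 − 5/2 = 5/2.
Hence |(5t + 6)/(t - 8) + 21/5| < 46|t − 3|/(5·(5/2)) = (92/25)|t − 3|, which is < ε once |t − 3| < (25/92)ε.
Take δ = min(5/2, (25/92)ε). Then 0 < |t − 3| < δ forces both bounds, so |(5t + 6)/(t - 8) + 21/5| < ε.

δ = min(5/2, (25/92)ε)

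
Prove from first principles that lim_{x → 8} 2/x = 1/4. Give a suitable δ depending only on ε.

Let ε > 0. We seek δ > 0 such that 0 < |x − 8| < δ implies |2/x − (1/4)| < ε.
|2/x − (1/4)| = 2·|8 − x|/(8·|x|) = 2|x − 8|/(8|x|).
Require δ ≤ 4 so that |x| > 8 − 4 = 4, hence 8|x| > 32.
Then |2/x − (1/4)| < 2|x − 8|/32, which is < ε when |x − 8| < 16ε.
Take δ = min(4, 16ε). Then 0 < |x − 8| < δ gives both |x − 8| < 4 and |x − 8| < 16ε, so |2/x − (1/4)| < ε.

δ = min(4, 16ε)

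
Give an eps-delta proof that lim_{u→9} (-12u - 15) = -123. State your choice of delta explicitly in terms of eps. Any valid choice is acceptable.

Let eps > 0. We need delta > 0 so that 0 < |u − 9| < delta implies |(-12u - 15) + 123| < eps.
Since (-12u - 15) + 123 = -12(u − 9), we have |(-12u - 15) + 123| = 12|u − 9|.
So 12|u − 9| < eps exactly when |u − 9| < eps/12.
Take delta = eps/12. If 0 < |u − 9| < delta then |(-12u - 15) + 123| = 12|u − 9| < 12·(eps/12) = eps.

delta = eps/12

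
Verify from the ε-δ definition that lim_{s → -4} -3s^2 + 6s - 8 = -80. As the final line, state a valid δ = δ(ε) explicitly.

Let ε > 0. We want δ > 0 such that 0 < |s + 4| < δ implies |(-3s^2 + 6s - 8) + 80| < ε.
(-3s^2 + 6s - 8) + 80 = -3s^2 + 6s + 72 = (s + 4)(-3s + 18).
So |(-3s^2 + 6s - 8) + 80| = |s + 4|·|-3s + 18|.
Require δ ≤ 1. Then |s + 4| < 1 gives |s| < 5, and by the triangle inequality |-3s + 18| ≤ 3·5 + 18 = 33.
Hence |(-3s^2 + 6s - 8) + 80| ≤ 33|s + 4| < ε provided |s + 4| < ε/33.
Take δ = min(1, ε/33). Then 0 < |s + 4| < δ gives both |s + 4| < 1 and |s + 4| < ε/33, so |(-3s^2 + 6s - 8) + 80| < ε.

δ = min(1, ε/33)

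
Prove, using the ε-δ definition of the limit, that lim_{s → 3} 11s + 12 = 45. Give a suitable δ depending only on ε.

Let ε > 0 be given. We need δ > 0 so that 0 < |s − 3| < δ implies |(11s + 12) − 45| < ε.
|(11s + 12) − 45| = |11s - 33| = 11|s − 3|.
So 11|s − 3| < ε exactly when |s − 3| < ε/11.
Take δ = ε/11. If 0 < |s − 3| < δ then |(11s + 12) − 45| = 11|s − 3| < 11·(ε/11) = ε.

δ = ε/11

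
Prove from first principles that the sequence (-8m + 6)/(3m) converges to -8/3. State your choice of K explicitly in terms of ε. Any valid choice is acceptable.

K = 2/ε

Let ε > 0. For m ≥ 1, |(-8m + 6)/(3m) + 8/3| = |18|/(3(3m)) = 18/(3(3m)).
Since 3m ≥ 3m for m ≥ 1, this is ≤ 18/(3·3m) = 2/m.
So |(-8m + 6)/(3m) + 8/3| < ε whenever m > 2/ε.
Take K = 2/ε. If m > K then |(-8m + 6)/(3m) + 8/3| ≤ 2/m < ε.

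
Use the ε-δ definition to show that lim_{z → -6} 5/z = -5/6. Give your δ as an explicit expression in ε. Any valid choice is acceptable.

δ = min(3, (18/5)ε)

Let ε > 0 be given. We seek δ > 0 such that 0 < |z + 6| < δ implies |5/z + 5/6| < ε.
|5/z + 5/6| = 5·|-6 − z|/(6·|z|) = 5|z + 6|/(6|z|).
Restrict δ ≤ 3. Then |z + 6| < 3 gives |z| > 3, so 6|z| > 18.
Then |5/z + 5/6| < 5|z + 6|/18, which is < ε when |z + 6| < (18/5)ε.
Take δ = min(3, (18/5)ε). Then 0 < |z + 6| < δ gives both |z + 6| < 3 and |z + 6| < (18/5)ε, so |5/z + 5/6| < ε.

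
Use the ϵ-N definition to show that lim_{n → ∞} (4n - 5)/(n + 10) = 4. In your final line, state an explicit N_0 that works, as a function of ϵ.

N_0 = 45/ϵ

Fix ϵ > 0. For n ≥ 1, |(4n - 5)/(n + 10) − 4| = |-45|/((n + 10)) = 45/((n + 10)).
Since n + 10 ≥ n for n ≥ 1, this is ≤ 45/(n) = 45/n.
So |(4n - 5)/(n + 10) − 4| < ϵ whenever n > 45/ϵ.
Take N_0 = 45/ϵ. If n > N_0 then |(4n - 5)/(n + 10) − 4| ≤ 45/n < ϵ.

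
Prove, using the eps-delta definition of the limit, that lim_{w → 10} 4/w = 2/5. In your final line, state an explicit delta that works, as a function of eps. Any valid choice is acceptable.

Fix eps > 0. We seek delta > 0 such that 0 < |w − 10| < delta implies |4/w − (2/5)| < eps.
|4/w − (2/5)| = 4·|10 − w|/(10·|w|) = 4|w − 10|/(10|w|).
Require delta ≤ 5 so that |w| > 10 − 5 = 5, hence 10|w| > 50.
Then |4/w − (2/5)| < 4|w − 10|/50, which is < eps when |w − 10| < (25/2)eps.
Take delta = min(5, (25/2)eps). Then 0 < |w − 10| < delta gives both |w − 10| < 5 and |w − 10| < (25/2)eps, so |4/w − (2/5)| < eps.

delta = min(5, (25/2)eps)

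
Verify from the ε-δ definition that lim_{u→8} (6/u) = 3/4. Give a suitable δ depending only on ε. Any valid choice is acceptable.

Let ε > 0 be given. We seek δ > 0 such that 0 < |u − 8| < δ implies |6/u − (3/4)| < ε.
|6/u − (3/4)| = 6·|8 − u|/(8·|u|) = 6|u − 8|/(8|u|).
Restrict δ ≤ 4. Then |u − 8| < 4 gives |u| > 4, so 8|u| > 32.
Then |6/u − (3/4)| < 6|u − 8|/32, which is < ε when |u − 8| < (16/3)ε.
Take δ = min(4, (16/3)ε). Then 0 < |u − 8| < δ gives both |u − 8| < 4 and |u − 8| < (16/3)ε, so |6/u − (3/4)| < ε.

δ = min(4, (16/3)ε)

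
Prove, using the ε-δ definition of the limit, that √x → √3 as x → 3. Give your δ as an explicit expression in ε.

δ = min(3, √3·ε)

Fix ε > 0. We want δ > 0 such that 0 < |x − 3| < δ implies |√x − √3| < ε.
Multiplying by the conjugate, |√x − √3| = |x − 3|/(√x + √3).
Restrict δ ≤ 3 so that |x − 3| < 3 forces x > 0, and then √x + √3 > √3.
Hence |√x − √3| < |x − 3|/√3, which is < ε once |x − 3| < √3·ε.
Take δ = min(3, √3·ε). If 0 < |x − 3| < δ then x > 0 and |√x − √3| < |x − 3|/√3 < ε.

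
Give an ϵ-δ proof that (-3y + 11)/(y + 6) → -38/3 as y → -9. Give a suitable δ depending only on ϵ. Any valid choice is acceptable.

Let ϵ > 0 be given. We want δ > 0 with 0 < |y + 9| < δ ⇒ |(-3y + 11)/(y + 6) + 38/3| < ϵ.
Combining over a common denominator, (-3y + 11)/(y + 6) + 38/3 = [(-3y + 11)·(-3) − 38·(y + 6)] / [(-3)·(y + 6)] = -29(y + 9) / ((-3)(y + 6)).
So |(-3y + 11)/(y + 6) + 38/3| = 29|y + 9| / (3·|y + 6|).
Require δ ≤ 3/2, so |y + 6| ≥ |-3| − |y + 9| > 3 − 3/2 = 3/2.
Hence |(-3y + 11)/(y + 6) + 38/3| < 29|y + 9|/(3·(3/2)) = (58/9)|y + 9|, which is < ϵ once |y + 9| < (9/58)ϵ.
Take δ = min(3/2, (9/58)ϵ). Then 0 < |y + 9| < δ forces both bounds, so |(-3y + 11)/(y + 6) + 38/3| < ϵ.

δ = min(3/2, (9/58)ϵ)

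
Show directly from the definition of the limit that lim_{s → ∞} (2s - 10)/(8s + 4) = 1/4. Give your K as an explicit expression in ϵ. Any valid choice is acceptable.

K = (11/8)/ϵ

Fix ϵ > 0. We seek K > 0 such that s > K implies |(2s - 10)/(8s + 4) − (1/4)| < ϵ.
(2s - 10)/(8s + 4) − (1/4) = (8(2s - 10) − 2(8s + 4)) / (8(8s + 4)) = -88/(8(8s + 4)).
For s > 0 we have 8s + 4 > 8s, so |(2s - 10)/(8s + 4) − (1/4)| = 88/(8(8s + 4)) < 88/(8·8s) = (11/8)/s.
Thus |(2s - 10)/(8s + 4) − (1/4)| < ϵ whenever s > (11/8)/ϵ.
Take K = (11/8)/ϵ. If s > K then |(2s - 10)/(8s + 4) − (1/4)| < (11/8)/s < ϵ.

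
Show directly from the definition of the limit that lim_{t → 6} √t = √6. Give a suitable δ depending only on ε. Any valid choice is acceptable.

δ = min(6, √6·ε)

Let ε > 0 be given. We want δ > 0 such that 0 < |t − 6| < δ implies |√t − √6| < ε.
Multiplying by the conjugate, |√t − √6| = |t − 6|/(√t + √6).
Restrict δ ≤ 6 so that |t − 6| < 6 forces t > 0, and then √t + √6 > √6.
Hence |√t − √6| < |t − 6|/√6, which is < ε once |t − 6| < √6·ε.
Take δ = min(6, √6·ε). If 0 < |t − 6| < δ then t > 0 and |√t − √6| < |t − 6|/√6 < ε.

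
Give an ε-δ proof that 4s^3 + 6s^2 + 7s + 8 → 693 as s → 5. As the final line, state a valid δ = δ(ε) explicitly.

δ = min(1, ε/437)

Fix ε > 0. We want δ > 0 such that 0 < |s − 5| < δ implies |(4s^3 + 6s^2 + 7s + 8) − 693| < ε.
(4s^3 + 6s^2 + 7s + 8) − 693 = 4s^3 + 6s^2 + 7s - 685 = (s − 5)(4s^2 + 26s + 137).
So |(4s^3 + 6s^2 + 7s + 8) − 693| = |s − 5|·|4s^2 + 26s + 137|.
Assume first that |s − 5| < 1, so |s| < 6. Then |4s^2 + 26s + 137| ≤ 4·6^2 + 26·6 + 137 = 437.
Hence |(4s^3 + 6s^2 + 7s + 8) − 693| ≤ 437|s − 5| < ε provided |s − 5| < ε/437.
Choosing δ = min(1, ε/437) ensures both conditions, hence |(4s^3 + 6s^2 + 7s + 8) − 693| < ε.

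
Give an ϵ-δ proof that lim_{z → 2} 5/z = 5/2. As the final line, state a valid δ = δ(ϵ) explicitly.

δ = min(1, (2/5)ϵ)

Fix ϵ > 0. We seek δ > 0 such that 0 < |z − 2| < δ implies |5/z − (5/2)| < ϵ.
|5/z − (5/2)| = 5·|2 − z|/(2·|z|) = 5|z − 2|/(2|z|).
Restrict δ ≤ 1. Then |z − 2| < 1 gives |z| > 1, so 2|z| > 2.
Then |5/z − (5/2)| < 5|z − 2|/2, which is < ϵ when |z − 2| < (2/5)ϵ.
Take δ = min(1, (2/5)ϵ). Then 0 < |z − 2| < δ gives both |z − 2| < 1 and |z − 2| < (2/5)ϵ, so |5/z − (5/2)| < ϵ.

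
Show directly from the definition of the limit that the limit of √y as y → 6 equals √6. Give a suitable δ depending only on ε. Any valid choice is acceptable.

Fix ε > 0. We want δ > 0 such that 0 < |y − 6| < δ implies |√y − √6| < ε.
Rationalise: √y − √6 = (y − 6)/(√y + √6), so |√y − √6| = |y − 6|/(√y + √6).
Restrict δ ≤ 6 so that |y − 6| < 6 forces y > 0, and then √y + √6 > √6.
Hence |√y − √6| < |y − 6|/√6, which is < ε once |y − 6| < √6·ε.
Take δ = min(6, √6·ε). If 0 < |y − 6| < δ then y > 0 and |√y − √6| < |y − 6|/√6 < ε.

δ = min(6, √6·ε)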